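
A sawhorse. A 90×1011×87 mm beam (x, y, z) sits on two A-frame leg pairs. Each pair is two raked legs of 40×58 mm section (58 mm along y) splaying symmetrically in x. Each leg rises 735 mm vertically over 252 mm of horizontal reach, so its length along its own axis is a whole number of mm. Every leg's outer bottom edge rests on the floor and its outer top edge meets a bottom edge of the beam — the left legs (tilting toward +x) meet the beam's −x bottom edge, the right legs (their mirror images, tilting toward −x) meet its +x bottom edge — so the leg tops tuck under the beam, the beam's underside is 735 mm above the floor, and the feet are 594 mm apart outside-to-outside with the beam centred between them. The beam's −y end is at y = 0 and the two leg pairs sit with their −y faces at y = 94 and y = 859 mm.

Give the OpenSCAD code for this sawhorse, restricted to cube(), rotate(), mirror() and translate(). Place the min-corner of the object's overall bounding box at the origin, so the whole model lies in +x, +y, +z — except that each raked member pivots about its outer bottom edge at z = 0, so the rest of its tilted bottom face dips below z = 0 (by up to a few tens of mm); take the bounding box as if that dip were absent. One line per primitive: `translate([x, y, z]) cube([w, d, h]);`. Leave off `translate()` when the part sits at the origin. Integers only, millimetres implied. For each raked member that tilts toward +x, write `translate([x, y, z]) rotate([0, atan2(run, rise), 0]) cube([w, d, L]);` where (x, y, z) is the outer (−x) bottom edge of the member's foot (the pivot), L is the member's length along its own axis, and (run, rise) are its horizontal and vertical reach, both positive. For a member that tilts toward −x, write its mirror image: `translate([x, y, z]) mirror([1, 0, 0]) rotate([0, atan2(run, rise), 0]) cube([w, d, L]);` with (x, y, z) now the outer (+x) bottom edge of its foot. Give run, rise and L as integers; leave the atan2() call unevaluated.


translate([252, 0, 735]) cube([90, 1011, 87]);
translate([0, 94, 0]) rotate([0, atan2(252, 735), 0]) cube([40, 58, 777]);
translate([594, 94, 0]) mirror([1, 0, 0]) rotate([0, atan2(252, 735), 0]) cube([40, 58, 777]);
translate([0, 859, 0]) rotate([0, atan2(252, 735), 0]) cube([40, 58, 777]);
translate([594, 859, 0]) mirror([1, 0, 0]) rotate([0, atan2(252, 735), 0]) cube([40, 58, 777]);


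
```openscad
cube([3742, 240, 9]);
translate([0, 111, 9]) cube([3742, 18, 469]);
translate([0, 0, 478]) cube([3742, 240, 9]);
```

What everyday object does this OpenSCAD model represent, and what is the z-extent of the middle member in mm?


An I-beam. The web height is 469 mm.

Two wide flanges with a thin centred web — an I-beam. Overall 487 mm minus two 9 mm flanges gives a web of 487 − 2·9 = 469 mm.


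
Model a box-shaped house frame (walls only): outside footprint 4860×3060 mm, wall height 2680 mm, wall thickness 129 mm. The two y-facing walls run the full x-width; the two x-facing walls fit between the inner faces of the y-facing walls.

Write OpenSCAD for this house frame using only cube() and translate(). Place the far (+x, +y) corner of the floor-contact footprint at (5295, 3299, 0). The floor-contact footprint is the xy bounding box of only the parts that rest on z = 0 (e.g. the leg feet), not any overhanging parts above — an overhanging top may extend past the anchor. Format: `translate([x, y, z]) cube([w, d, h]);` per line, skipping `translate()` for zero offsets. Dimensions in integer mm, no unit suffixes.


translate([435, 239, 0]) cube([4860, 129, 2680]);
translate([435, 3170, 0]) cube([4860, 129, 2680]);
translate([435, 368, 0]) cube([129, 2802, 2680]);
translate([5166, 368, 0]) cube([129, 2802, 2680]);


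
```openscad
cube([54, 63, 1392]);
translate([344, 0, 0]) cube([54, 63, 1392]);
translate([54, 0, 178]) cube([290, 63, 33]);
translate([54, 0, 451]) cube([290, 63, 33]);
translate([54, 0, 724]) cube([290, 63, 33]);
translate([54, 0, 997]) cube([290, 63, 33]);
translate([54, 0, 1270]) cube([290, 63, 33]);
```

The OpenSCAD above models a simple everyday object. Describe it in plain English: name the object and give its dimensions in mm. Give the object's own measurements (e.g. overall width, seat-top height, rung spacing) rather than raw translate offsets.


A straight ladder. Two 54×63 mm vertical rails, 1392 mm tall, stand 398 mm apart (outside-to-outside) with their front faces coplanar on the −y side. 5 rungs, each 63 mm deep and 33 mm tall, span between the inner faces of the rails, front faces flush with the rails. The lowest rung's underside is at z = 178 mm and rungs are spaced 273 mm apart (underside to underside).


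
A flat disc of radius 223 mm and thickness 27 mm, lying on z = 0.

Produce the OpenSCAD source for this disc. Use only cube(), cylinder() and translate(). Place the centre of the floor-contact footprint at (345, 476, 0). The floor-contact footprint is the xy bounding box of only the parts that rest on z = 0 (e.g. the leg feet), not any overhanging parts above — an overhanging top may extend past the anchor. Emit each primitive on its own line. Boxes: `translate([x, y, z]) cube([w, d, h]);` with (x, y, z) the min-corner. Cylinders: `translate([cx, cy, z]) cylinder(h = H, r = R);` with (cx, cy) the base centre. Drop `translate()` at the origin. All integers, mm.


translate([345, 476, 0]) cylinder(h = 27, r = 223);


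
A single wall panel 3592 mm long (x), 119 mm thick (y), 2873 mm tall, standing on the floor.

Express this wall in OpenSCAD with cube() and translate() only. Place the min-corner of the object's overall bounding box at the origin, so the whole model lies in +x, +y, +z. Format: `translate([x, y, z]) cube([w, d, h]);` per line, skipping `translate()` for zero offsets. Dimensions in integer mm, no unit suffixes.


cube([3592, 119, 2873]);


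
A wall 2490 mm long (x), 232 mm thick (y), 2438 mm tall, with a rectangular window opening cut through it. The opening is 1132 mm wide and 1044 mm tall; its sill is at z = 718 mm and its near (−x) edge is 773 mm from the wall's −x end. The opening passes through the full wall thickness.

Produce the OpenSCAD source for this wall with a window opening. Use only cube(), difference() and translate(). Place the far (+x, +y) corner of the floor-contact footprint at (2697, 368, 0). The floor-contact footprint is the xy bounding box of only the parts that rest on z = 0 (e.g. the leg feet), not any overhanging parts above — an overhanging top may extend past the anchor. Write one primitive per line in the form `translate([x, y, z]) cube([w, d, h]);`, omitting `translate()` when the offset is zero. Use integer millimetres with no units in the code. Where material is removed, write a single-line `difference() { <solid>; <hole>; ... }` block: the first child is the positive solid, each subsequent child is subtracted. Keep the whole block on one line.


difference() { translate([207, 136, 0]) cube([2490, 232, 2438]); translate([980, 136, 718]) cube([1132, 232, 1044]); }


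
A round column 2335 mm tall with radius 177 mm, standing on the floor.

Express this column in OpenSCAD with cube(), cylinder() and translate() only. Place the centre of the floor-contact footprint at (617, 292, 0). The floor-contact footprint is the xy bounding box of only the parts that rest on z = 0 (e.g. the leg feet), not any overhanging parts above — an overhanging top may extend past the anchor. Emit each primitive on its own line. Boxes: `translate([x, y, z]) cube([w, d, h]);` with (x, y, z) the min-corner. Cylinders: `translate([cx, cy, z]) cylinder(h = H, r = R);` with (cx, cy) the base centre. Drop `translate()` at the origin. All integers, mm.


translate([617, 292, 0]) cylinder(h = 2335, r = 177);


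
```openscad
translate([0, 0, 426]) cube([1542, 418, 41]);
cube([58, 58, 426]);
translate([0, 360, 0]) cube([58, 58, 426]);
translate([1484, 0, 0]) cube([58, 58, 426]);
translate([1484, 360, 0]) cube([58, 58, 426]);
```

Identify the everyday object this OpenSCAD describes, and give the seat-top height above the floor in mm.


A bench. The seat-top height is 467 mm.

A long slab on four corner posts — a bench. The slab sits at z = 426 with thickness 41, so the top is 426 + 41 = 467 mm.


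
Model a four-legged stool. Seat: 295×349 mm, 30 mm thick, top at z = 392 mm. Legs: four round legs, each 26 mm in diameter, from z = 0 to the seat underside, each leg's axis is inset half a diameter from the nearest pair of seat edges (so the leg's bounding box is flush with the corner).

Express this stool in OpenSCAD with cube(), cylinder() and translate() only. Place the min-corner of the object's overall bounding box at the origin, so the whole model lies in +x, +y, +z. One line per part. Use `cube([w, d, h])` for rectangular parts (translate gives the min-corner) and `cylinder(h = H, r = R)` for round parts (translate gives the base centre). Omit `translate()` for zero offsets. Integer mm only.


translate([0, 0, 362]) cube([295, 349, 30]);
translate([13, 13, 0]) cylinder(h = 362, r = 13);
translate([282, 13, 0]) cylinder(h = 362, r = 13);
translate([13, 336, 0]) cylinder(h = 362, r = 13);
translate([282, 336, 0]) cylinder(h = 362, r = 13);


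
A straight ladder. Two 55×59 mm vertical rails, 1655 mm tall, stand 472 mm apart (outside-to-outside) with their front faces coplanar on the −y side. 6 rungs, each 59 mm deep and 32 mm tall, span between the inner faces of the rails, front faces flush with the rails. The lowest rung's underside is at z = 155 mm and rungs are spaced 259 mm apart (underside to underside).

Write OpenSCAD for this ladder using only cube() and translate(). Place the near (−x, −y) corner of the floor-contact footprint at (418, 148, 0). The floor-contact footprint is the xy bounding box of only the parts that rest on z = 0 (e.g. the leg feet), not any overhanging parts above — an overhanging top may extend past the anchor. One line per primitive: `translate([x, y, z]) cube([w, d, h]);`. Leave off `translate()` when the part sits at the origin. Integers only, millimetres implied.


// rung span = 472 - 2*55 = 362
// rung[k] z = 155 + k*259
translate([418, 148, 0]) cube([55, 59, 1655]);
translate([835, 148, 0]) cube([55, 59, 1655]);
translate([473, 148, 155]) cube([362, 59, 32]);
translate([473, 148, 414]) cube([362, 59, 32]);
translate([473, 148, 673]) cube([362, 59, 32]);
translate([473, 148, 932]) cube([362, 59, 32]);
translate([473, 148, 1191]) cube([362, 59, 32]);
translate([473, 148, 1450]) cube([362, 59, 32]);


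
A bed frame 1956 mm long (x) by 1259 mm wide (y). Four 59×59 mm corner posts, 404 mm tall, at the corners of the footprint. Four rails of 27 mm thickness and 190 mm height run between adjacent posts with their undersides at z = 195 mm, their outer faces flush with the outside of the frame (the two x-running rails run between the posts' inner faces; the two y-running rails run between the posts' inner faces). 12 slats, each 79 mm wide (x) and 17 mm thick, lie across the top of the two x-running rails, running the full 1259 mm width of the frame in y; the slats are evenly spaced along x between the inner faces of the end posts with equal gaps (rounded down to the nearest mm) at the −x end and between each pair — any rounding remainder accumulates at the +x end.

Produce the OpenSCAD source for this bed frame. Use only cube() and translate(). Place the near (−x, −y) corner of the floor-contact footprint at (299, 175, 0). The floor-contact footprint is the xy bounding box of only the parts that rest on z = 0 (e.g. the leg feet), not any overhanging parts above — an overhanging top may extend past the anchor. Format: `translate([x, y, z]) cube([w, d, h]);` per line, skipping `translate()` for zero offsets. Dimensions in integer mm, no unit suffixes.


translate([299, 175, 0]) cube([59, 59, 404]);
translate([299, 1375, 0]) cube([59, 59, 404]);
translate([2196, 175, 0]) cube([59, 59, 404]);
translate([2196, 1375, 0]) cube([59, 59, 404]);
translate([358, 175, 195]) cube([1838, 27, 190]);
translate([358, 1407, 195]) cube([1838, 27, 190]);
translate([299, 234, 195]) cube([27, 1141, 190]);
translate([2228, 234, 195]) cube([27, 1141, 190]);
translate([426, 175, 385]) cube([79, 1259, 17]);
translate([573, 175, 385]) cube([79, 1259, 17]);
translate([720, 175, 385]) cube([79, 1259, 17]);
translate([867, 175, 385]) cube([79, 1259, 17]);
translate([1014, 175, 385]) cube([79, 1259, 17]);
translate([1161, 175, 385]) cube([79, 1259, 17]);
translate([1308, 175, 385]) cube([79, 1259, 17]);
translate([1455, 175, 385]) cube([79, 1259, 17]);
translate([1602, 175, 385]) cube([79, 1259, 17]);
translate([1749, 175, 385]) cube([79, 1259, 17]);
translate([1896, 175, 385]) cube([79, 1259, 17]);
translate([2043, 175, 385]) cube([79, 1259, 17]);


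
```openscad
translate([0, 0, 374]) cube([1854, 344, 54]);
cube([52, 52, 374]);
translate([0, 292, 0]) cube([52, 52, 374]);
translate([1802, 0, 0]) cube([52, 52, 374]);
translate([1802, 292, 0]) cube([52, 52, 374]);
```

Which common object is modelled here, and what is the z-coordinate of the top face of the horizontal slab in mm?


A bench. The seat-top height is 428 mm.

A long slab on four corner posts — a bench. The slab sits at z = 374 with thickness 54, so the top is 374 + 54 = 428 mm.


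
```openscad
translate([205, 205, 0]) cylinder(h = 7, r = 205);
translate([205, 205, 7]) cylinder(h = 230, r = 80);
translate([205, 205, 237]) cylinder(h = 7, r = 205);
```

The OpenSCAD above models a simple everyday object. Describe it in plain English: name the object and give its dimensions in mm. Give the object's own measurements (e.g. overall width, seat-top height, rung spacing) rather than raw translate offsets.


A spool: two coaxial disc flanges of radius 205 mm and thickness 7 mm, joined by a core cylinder of radius 80 mm and height 230 mm. The lower flange rests on z = 0 and the three cylinders share a vertical axis.


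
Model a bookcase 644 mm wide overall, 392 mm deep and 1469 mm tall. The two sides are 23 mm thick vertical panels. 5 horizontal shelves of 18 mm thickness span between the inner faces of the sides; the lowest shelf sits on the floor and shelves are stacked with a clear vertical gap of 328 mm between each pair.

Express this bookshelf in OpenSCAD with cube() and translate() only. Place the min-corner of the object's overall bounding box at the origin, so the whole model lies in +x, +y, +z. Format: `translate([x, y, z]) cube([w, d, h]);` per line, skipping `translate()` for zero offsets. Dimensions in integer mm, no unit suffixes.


cube([23, 392, 1469]);
translate([621, 0, 0]) cube([23, 392, 1469]);
translate([23, 0, 0]) cube([598, 392, 18]);
translate([23, 0, 346]) cube([598, 392, 18]);
translate([23, 0, 692]) cube([598, 392, 18]);
translate([23, 0, 1038]) cube([598, 392, 18]);
translate([23, 0, 1384]) cube([598, 392, 18]);


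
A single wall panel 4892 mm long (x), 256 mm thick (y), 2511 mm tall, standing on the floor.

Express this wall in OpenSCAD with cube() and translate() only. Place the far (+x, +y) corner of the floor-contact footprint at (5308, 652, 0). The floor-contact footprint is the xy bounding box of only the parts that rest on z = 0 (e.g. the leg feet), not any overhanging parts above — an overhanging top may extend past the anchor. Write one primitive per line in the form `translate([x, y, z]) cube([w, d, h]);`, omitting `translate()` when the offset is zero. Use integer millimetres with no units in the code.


translate([416, 396, 0]) cube([4892, 256, 2511]);


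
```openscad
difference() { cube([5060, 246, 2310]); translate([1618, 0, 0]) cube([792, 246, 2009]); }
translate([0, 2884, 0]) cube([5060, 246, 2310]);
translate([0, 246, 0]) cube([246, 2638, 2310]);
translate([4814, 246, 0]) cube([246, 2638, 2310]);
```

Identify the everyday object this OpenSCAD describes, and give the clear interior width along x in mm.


A single room. The interior width is 4568 mm.

Four walls enclosing a rectangle with a door in the front wall — a room. Outside width 5060 minus two 246 mm walls gives 4568 mm.


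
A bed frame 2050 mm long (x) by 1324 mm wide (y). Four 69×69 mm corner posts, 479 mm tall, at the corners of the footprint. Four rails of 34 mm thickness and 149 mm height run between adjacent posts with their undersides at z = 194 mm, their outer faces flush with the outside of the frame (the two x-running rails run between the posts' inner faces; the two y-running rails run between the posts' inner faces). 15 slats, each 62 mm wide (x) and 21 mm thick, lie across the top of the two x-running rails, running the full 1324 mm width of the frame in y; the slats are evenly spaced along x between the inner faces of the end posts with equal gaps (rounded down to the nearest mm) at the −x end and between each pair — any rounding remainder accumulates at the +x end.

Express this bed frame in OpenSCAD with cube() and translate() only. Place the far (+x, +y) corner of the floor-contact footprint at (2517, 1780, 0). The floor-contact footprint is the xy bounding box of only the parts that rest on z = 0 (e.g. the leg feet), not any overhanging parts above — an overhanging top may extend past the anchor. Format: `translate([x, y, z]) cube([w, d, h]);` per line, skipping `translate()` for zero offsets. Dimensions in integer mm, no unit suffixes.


translate([467, 456, 0]) cube([69, 69, 479]);
translate([467, 1711, 0]) cube([69, 69, 479]);
translate([2448, 456, 0]) cube([69, 69, 479]);
translate([2448, 1711, 0]) cube([69, 69, 479]);
translate([536, 456, 194]) cube([1912, 34, 149]);
translate([536, 1746, 194]) cube([1912, 34, 149]);
translate([467, 525, 194]) cube([34, 1186, 149]);
translate([2483, 525, 194]) cube([34, 1186, 149]);
translate([597, 456, 343]) cube([62, 1324, 21]);
translate([720, 456, 343]) cube([62, 1324, 21]);
translate([843, 456, 343]) cube([62, 1324, 21]);
translate([966, 456, 343]) cube([62, 1324, 21]);
translate([1089, 456, 343]) cube([62, 1324, 21]);
translate([1212, 456, 343]) cube([62, 1324, 21]);
translate([1335, 456, 343]) cube([62, 1324, 21]);
translate([1458, 456, 343]) cube([62, 1324, 21]);
translate([1581, 456, 343]) cube([62, 1324, 21]);
translate([1704, 456, 343]) cube([62, 1324, 21]);
translate([1827, 456, 343]) cube([62, 1324, 21]);
translate([1950, 456, 343]) cube([62, 1324, 21]);
translate([2073, 456, 343]) cube([62, 1324, 21]);
translate([2196, 456, 343]) cube([62, 1324, 21]);
translate([2319, 456, 343]) cube([62, 1324, 21]);


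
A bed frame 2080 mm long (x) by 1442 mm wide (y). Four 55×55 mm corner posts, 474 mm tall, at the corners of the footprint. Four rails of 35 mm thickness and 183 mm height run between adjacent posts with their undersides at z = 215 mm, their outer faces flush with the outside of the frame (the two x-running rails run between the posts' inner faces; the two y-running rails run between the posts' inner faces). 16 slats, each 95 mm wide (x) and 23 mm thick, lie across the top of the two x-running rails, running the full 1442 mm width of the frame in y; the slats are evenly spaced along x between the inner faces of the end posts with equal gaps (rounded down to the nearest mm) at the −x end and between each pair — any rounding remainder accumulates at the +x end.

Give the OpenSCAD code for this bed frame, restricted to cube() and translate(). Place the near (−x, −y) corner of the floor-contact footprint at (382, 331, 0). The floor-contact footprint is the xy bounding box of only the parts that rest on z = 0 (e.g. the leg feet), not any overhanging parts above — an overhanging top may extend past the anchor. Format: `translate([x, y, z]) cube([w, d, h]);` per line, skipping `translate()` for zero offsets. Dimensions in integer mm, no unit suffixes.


translate([382, 331, 0]) cube([55, 55, 474]);
translate([382, 1718, 0]) cube([55, 55, 474]);
translate([2407, 331, 0]) cube([55, 55, 474]);
translate([2407, 1718, 0]) cube([55, 55, 474]);
translate([437, 331, 215]) cube([1970, 35, 183]);
translate([437, 1738, 215]) cube([1970, 35, 183]);
translate([382, 386, 215]) cube([35, 1332, 183]);
translate([2427, 386, 215]) cube([35, 1332, 183]);
translate([463, 331, 398]) cube([95, 1442, 23]);
translate([584, 331, 398]) cube([95, 1442, 23]);
translate([705, 331, 398]) cube([95, 1442, 23]);
translate([826, 331, 398]) cube([95, 1442, 23]);
translate([947, 331, 398]) cube([95, 1442, 23]);
translate([1068, 331, 398]) cube([95, 1442, 23]);
translate([1189, 331, 398]) cube([95, 1442, 23]);
translate([1310, 331, 398]) cube([95, 1442, 23]);
translate([1431, 331, 398]) cube([95, 1442, 23]);
translate([1552, 331, 398]) cube([95, 1442, 23]);
translate([1673, 331, 398]) cube([95, 1442, 23]);
translate([1794, 331, 398]) cube([95, 1442, 23]);
translate([1915, 331, 398]) cube([95, 1442, 23]);
translate([2036, 331, 398]) cube([95, 1442, 23]);
translate([2157, 331, 398]) cube([95, 1442, 23]);
translate([2278, 331, 398]) cube([95, 1442, 23]);


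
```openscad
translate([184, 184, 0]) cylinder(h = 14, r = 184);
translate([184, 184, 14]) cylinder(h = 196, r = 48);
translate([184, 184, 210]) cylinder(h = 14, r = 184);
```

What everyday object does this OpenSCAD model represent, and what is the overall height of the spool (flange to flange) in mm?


A spool. The overall height is 224 mm.

Three coaxial cylinders, large–small–large — a spool. Two 14 mm flanges and a 196 mm core give 14 + 196 + 14 = 224 mm.


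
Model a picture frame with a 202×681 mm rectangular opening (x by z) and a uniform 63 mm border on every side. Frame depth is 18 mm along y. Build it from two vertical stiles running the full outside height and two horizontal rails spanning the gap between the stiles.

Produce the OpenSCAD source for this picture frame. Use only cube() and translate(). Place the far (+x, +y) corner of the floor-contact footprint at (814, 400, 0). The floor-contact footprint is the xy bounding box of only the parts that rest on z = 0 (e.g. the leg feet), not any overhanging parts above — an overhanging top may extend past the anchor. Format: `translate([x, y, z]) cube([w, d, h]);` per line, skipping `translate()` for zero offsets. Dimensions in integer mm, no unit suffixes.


translate([486, 382, 0]) cube([63, 18, 807]);
translate([751, 382, 0]) cube([63, 18, 807]);
translate([549, 382, 0]) cube([202, 18, 63]);
translate([549, 382, 744]) cube([202, 18, 63]);


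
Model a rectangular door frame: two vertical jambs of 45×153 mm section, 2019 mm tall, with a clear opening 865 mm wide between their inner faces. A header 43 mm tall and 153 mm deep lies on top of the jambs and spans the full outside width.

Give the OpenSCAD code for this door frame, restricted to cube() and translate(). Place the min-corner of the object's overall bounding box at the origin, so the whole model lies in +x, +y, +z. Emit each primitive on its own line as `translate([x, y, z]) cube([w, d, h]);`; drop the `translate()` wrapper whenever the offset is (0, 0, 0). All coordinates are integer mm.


cube([45, 153, 2019]);
translate([910, 0, 0]) cube([45, 153, 2019]);
translate([0, 0, 2019]) cube([955, 153, 43]);


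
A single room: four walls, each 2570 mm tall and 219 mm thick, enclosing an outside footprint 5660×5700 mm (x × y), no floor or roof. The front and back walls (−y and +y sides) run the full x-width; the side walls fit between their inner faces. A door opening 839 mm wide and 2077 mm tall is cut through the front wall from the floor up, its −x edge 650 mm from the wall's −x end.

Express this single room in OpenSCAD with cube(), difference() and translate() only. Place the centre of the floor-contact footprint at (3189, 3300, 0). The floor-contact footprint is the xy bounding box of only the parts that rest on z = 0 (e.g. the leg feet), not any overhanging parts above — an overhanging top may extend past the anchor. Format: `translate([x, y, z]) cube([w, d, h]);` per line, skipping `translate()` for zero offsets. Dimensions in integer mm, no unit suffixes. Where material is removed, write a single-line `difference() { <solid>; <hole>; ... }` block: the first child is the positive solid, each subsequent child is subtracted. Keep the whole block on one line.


difference() { translate([359, 450, 0]) cube([5660, 219, 2570]); translate([1009, 450, 0]) cube([839, 219, 2077]); }
translate([359, 5931, 0]) cube([5660, 219, 2570]);
translate([359, 669, 0]) cube([219, 5262, 2570]);
translate([5800, 669, 0]) cube([219, 5262, 2570]);


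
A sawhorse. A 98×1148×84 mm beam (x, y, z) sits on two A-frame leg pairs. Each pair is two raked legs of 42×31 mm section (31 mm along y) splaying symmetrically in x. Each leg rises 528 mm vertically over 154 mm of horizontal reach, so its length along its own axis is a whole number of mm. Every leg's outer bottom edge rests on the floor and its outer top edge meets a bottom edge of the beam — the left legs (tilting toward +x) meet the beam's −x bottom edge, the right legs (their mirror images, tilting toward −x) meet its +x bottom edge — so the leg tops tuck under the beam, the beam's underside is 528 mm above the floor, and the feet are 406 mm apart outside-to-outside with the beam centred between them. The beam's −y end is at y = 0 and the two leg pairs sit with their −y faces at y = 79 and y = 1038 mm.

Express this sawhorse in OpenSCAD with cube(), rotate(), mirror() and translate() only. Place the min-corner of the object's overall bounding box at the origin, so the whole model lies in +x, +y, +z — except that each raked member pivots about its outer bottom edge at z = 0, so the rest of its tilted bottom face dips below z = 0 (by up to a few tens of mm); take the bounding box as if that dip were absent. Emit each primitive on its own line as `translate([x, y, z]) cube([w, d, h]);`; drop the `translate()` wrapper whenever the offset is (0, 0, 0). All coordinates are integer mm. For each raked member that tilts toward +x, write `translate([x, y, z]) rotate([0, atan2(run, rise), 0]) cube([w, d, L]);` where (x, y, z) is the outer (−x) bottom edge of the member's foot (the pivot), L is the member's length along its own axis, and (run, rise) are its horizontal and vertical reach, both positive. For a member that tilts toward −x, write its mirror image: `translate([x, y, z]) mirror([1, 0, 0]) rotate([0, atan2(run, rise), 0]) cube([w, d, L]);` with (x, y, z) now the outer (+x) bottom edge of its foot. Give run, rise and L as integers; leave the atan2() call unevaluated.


translate([154, 0, 528]) cube([98, 1148, 84]);
translate([0, 79, 0]) rotate([0, atan2(154, 528), 0]) cube([42, 31, 550]);
translate([406, 79, 0]) mirror([1, 0, 0]) rotate([0, atan2(154, 528), 0]) cube([42, 31, 550]);
translate([0, 1038, 0]) rotate([0, atan2(154, 528), 0]) cube([42, 31, 550]);
translate([406, 1038, 0]) mirror([1, 0, 0]) rotate([0, atan2(154, 528), 0]) cube([42, 31, 550]);


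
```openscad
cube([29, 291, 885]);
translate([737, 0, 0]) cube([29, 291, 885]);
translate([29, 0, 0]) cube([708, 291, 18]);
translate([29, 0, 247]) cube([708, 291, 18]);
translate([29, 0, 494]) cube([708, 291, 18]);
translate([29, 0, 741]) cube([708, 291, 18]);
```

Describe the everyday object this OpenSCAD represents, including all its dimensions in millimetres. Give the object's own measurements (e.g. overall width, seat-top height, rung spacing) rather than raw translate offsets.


An open bookshelf. Two side panels, each 29 mm thick, 291 mm deep and 885 mm tall, stand 766 mm apart (outside-to-outside). Between them sit 4 shelves, each 18 mm thick and 291 mm deep, spanning the full gap between the sides. The bottom shelf rests on the floor (its underside at z = 0) and the clear gap between one shelf's top and the next shelf's underside is 229 mm.


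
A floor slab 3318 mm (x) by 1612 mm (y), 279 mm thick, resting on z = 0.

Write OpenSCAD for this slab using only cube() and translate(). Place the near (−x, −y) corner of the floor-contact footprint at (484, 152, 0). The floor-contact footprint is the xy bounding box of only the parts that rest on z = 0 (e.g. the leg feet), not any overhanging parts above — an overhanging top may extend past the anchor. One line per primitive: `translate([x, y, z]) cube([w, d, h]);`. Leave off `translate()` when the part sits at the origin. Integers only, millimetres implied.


translate([484, 152, 0]) cube([3318, 1612, 279]);


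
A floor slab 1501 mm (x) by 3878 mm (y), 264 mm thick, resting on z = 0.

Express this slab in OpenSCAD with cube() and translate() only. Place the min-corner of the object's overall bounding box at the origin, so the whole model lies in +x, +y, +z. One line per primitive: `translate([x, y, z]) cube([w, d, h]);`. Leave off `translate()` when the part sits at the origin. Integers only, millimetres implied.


cube([1501, 3878, 264]);


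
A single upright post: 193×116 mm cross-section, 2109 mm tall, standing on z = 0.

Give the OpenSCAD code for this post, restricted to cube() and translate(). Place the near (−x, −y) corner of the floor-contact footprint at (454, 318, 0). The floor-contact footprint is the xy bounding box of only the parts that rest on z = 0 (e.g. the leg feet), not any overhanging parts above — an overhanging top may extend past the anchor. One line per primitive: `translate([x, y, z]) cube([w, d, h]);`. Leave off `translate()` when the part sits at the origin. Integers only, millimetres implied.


translate([454, 318, 0]) cube([193, 116, 2109]);


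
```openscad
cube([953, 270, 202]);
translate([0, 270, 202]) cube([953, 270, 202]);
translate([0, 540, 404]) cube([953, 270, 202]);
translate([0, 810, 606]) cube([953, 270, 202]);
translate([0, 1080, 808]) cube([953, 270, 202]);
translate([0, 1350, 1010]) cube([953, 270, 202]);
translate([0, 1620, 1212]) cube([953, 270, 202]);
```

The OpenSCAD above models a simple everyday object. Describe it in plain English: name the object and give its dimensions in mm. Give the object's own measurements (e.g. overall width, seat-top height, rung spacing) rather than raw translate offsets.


A straight staircase of 7 solid steps. Each step is 953 mm wide (x), 270 mm deep (y, the going) and 202 mm tall (the rise). The first step rests on the floor; each subsequent step sits one going further in +y and one rise higher in +z, directly behind and above the previous step with no overlap.


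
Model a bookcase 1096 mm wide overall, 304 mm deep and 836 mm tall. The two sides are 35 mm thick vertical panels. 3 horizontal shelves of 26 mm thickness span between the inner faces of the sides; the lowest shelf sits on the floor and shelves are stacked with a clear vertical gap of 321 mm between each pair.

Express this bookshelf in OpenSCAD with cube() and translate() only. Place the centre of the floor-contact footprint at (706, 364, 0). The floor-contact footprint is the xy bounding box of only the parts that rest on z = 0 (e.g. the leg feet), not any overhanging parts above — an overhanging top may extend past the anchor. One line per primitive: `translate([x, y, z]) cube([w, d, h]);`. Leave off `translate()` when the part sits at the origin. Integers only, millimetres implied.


translate([158, 212, 0]) cube([35, 304, 836]);
translate([1219, 212, 0]) cube([35, 304, 836]);
translate([193, 212, 0]) cube([1026, 304, 26]);
translate([193, 212, 347]) cube([1026, 304, 26]);
translate([193, 212, 694]) cube([1026, 304, 26]);


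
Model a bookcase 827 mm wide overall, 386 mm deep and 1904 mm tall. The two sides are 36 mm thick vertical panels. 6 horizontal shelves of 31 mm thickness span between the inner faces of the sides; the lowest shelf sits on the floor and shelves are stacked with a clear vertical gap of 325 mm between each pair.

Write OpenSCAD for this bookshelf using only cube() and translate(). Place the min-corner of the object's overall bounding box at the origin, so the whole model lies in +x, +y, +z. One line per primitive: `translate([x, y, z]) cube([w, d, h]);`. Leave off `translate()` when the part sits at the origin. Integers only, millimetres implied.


cube([36, 386, 1904]);
translate([791, 0, 0]) cube([36, 386, 1904]);
translate([36, 0, 0]) cube([755, 386, 31]);
translate([36, 0, 356]) cube([755, 386, 31]);
translate([36, 0, 712]) cube([755, 386, 31]);
translate([36, 0, 1068]) cube([755, 386, 31]);
translate([36, 0, 1424]) cube([755, 386, 31]);
translate([36, 0, 1780]) cube([755, 386, 31]);


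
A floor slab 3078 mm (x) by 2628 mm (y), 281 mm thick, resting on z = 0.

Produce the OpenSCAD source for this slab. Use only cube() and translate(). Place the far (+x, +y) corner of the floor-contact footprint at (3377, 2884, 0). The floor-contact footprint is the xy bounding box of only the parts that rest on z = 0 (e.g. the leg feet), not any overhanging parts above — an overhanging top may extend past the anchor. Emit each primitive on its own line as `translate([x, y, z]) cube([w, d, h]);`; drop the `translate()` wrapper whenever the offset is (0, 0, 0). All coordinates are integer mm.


translate([299, 256, 0]) cube([3078, 2628, 281]);


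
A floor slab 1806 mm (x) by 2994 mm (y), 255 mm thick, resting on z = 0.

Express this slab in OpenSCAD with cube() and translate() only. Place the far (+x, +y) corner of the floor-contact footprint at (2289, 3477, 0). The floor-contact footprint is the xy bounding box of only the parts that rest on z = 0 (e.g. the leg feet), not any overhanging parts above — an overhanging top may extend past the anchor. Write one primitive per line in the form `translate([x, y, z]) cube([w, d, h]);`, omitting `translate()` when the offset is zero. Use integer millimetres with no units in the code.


translate([483, 483, 0]) cube([1806, 2994, 255]);


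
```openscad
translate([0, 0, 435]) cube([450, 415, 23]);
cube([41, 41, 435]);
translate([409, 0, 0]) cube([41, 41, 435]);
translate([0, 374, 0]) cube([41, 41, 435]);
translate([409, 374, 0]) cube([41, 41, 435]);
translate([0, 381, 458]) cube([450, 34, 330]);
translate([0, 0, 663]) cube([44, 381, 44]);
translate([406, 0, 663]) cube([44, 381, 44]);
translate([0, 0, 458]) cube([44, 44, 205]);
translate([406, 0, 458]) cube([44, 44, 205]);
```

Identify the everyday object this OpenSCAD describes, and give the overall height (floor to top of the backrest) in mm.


A chair. The overall height is 788 mm.

A slab on four corner posts with a tall panel at the back — a chair. The seat slab sits at z = 435 with thickness 23, and the 330 mm backrest starts at the seat top, so the overall height is 435 + 23 + 330 = 788 mm.


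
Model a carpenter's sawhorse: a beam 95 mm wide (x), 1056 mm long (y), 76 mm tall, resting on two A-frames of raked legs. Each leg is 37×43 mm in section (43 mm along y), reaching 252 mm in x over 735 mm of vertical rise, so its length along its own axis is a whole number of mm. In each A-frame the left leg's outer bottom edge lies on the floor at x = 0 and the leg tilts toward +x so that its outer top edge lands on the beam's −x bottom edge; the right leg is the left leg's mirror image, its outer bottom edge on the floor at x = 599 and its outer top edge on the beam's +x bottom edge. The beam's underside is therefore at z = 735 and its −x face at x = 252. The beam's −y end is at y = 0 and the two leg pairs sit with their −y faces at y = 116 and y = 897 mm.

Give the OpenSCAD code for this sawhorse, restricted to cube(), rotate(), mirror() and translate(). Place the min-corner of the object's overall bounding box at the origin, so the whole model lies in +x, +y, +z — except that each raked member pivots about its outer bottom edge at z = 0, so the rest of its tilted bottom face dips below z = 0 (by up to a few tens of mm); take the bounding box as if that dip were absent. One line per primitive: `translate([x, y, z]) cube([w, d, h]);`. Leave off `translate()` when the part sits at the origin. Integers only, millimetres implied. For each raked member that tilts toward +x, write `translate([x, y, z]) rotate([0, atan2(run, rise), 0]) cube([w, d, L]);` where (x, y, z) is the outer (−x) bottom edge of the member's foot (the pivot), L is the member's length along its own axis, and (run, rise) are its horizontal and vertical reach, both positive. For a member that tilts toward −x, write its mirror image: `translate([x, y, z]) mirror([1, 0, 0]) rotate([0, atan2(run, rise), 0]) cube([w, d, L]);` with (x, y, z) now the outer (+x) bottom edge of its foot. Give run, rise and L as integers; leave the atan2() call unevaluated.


translate([252, 0, 735]) cube([95, 1056, 76]);
translate([0, 116, 0]) rotate([0, atan2(252, 735), 0]) cube([37, 43, 777]);
translate([599, 116, 0]) mirror([1, 0, 0]) rotate([0, atan2(252, 735), 0]) cube([37, 43, 777]);
translate([0, 897, 0]) rotate([0, atan2(252, 735), 0]) cube([37, 43, 777]);
translate([599, 897, 0]) mirror([1, 0, 0]) rotate([0, atan2(252, 735), 0]) cube([37, 43, 777]);


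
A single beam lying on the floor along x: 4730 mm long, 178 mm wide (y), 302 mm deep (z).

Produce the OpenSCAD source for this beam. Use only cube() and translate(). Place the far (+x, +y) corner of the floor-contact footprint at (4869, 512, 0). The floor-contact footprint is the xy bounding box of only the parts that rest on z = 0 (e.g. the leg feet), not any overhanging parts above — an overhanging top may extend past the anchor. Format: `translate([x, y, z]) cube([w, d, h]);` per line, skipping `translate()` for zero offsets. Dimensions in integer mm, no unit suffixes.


translate([139, 334, 0]) cube([4730, 178, 302]);


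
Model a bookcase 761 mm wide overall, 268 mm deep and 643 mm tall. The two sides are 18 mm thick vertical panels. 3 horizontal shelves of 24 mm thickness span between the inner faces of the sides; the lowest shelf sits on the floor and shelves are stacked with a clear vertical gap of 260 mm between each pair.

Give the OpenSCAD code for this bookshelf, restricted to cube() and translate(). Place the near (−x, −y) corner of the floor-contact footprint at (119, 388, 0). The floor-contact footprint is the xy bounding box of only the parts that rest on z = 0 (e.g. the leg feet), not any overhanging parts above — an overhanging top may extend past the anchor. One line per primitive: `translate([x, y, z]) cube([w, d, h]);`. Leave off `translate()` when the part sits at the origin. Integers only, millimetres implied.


translate([119, 388, 0]) cube([18, 268, 643]);
translate([862, 388, 0]) cube([18, 268, 643]);
translate([137, 388, 0]) cube([725, 268, 24]);
translate([137, 388, 284]) cube([725, 268, 24]);
translate([137, 388, 568]) cube([725, 268, 24]);


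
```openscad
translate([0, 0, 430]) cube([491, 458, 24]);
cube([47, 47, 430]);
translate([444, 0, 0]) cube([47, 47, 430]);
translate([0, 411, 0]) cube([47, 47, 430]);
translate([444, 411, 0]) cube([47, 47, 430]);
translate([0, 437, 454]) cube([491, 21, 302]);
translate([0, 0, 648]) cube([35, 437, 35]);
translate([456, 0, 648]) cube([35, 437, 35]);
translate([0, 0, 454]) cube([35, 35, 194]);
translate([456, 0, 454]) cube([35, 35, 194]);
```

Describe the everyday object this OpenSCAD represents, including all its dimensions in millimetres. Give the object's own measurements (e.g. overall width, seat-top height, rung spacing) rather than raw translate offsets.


A chair. The seat is a 491×458×24 mm slab with its top at z = 454 mm, on four 47×47 mm corner legs (flush with the seat edges, standing on z = 0). A flat backrest 21 mm thick, 302 mm tall, spans the full seat width and rises from the seat top along its +y edge, rear face flush with the rear of the seat. Two armrests of 35×35 mm section run along each side from the seat's front edge to the front of the backrest, top faces 229 mm above the seat top and outer faces flush with the seat's x-edges; a 35×35 mm post under the front of each armrest stands on the seat at the front corner.


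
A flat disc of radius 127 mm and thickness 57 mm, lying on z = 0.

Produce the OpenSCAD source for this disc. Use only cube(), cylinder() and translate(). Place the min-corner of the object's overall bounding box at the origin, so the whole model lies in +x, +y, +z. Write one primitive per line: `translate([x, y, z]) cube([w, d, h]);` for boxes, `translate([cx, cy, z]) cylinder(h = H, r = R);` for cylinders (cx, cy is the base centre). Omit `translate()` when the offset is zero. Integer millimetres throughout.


translate([127, 127, 0]) cylinder(h = 57, r = 127);
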